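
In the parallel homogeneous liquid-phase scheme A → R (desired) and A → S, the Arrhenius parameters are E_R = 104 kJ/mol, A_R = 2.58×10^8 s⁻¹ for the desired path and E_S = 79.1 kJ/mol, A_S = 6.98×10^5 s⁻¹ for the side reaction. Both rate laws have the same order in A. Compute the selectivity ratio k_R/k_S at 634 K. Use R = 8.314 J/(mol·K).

3.28

Since both paths have the same order in A, the concentration cancels and S_{R/S} = k_R/k_S = (A_R/A_S)·exp[(E_S−E_R)/(RT)].
(E_S−E_R)/(RT) = (79.1−104)×10³/(8.314×634) = -24900/5271 = -4.724.
k_R/k_S = (2.58×10^8/6.98×10^5)·exp(-4.724) = 369.6 × 0.008881 = 3.28.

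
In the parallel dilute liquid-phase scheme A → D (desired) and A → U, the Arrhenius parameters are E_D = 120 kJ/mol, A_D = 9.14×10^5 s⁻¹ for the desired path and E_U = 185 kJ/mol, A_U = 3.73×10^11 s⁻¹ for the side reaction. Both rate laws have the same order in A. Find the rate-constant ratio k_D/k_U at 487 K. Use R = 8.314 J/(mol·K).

Since both paths have the same order in A, the concentration cancels and S_{D/U} = k_D/k_U = (A_D/A_U)·exp[(E_U−E_D)/(RT)].
(E_U−E_D)/(RT) = (185−120)×10³/(8.314×487) = 65000/4049 = 16.05.
k_D/k_U = (9.14×10^5/3.73×10^11)·exp(16.05) = 2.450×10^-6 × 9.376×10^6 = 23.0.
Since E_D < E_U, lowering the temperature improves selectivity toward D.

23.0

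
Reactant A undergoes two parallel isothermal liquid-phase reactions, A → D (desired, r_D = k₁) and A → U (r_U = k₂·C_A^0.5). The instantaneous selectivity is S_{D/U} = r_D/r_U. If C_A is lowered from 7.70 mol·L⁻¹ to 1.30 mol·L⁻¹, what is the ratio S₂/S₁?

S_{D/U} = (k₁/k₂)·C_A^-0.5, so S₂/S₁ = (C_{A,2}/C_{A,1})^-0.5.
= (1.30/7.70)^(-0.5) = (0.1688)^(-0.5) = 2.43.

2.43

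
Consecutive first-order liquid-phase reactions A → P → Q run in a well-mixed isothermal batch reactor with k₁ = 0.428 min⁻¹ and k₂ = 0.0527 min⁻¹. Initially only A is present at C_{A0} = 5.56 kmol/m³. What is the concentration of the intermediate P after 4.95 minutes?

The intermediate concentration in a first-order A→B→C sequence is C_P = k₁C_{A0}(e^(−k₁t) − e^(−k₂t))/(k₂−k₁).
e^(−k₁t) = e^(−0.428×4.95) = e^(−2.119) = 0.1202; e^(−k₂t) = e^(−0.2609) = 0.7704.
C_P = 0.428×5.56/(0.0527−0.428) × (0.1202−0.7704) = (-6.341)×(-0.6502) = 4.123 kmol/m³.

4.12 kmol/m³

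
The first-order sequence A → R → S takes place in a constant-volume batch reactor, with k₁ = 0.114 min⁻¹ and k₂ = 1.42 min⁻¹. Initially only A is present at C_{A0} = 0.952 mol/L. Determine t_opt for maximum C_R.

1.93 min

The intermediate peaks when r₁ = r₂, i.e. k₁e^(−k₁t) = k₂e^(−k₂t), giving t_opt = ln(k₂/k₁)/(k₂−k₁).
= ln(1.42/0.114)/(1.42−0.114) = ln(12.46)/1.306 = 2.522/1.306 = 1.93 min.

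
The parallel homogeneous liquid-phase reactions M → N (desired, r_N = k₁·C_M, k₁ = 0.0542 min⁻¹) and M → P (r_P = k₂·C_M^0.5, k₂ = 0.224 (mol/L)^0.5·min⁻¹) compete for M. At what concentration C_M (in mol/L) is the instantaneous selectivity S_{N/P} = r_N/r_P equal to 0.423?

S_{N/P} = (k₁/k₂)·C_M^0.5 ⇒ C_M = (S·k₂/k₁)^(2).
= (0.423×0.224/0.0542)^(2) = (1.748)^(2) = 3.06 mol/L.

3.06 mol/L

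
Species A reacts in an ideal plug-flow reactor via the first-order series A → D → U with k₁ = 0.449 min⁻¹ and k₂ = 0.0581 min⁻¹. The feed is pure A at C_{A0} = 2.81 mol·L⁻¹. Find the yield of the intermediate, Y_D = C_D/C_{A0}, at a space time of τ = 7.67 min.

0.699

Solving the coupled first-order balances gives C_D(τ) = [k₁/(k₂−k₁)]·C_{A0}·(e^(−k₁τ) − e^(−k₂τ)).
e^(−k₁τ) = e^(−0.449×7.67) = e^(−3.444) = 0.03194; e^(−k₂τ) = e^(−0.4456) = 0.6404.
C_D = 0.449×2.81/(0.0581−0.449) × (0.03194−0.6404) = (-3.228)×(-0.6085) = 1.964 mol·L⁻¹.
Y_D = C_D/C_{A0} = 1.964/2.81 = 0.699.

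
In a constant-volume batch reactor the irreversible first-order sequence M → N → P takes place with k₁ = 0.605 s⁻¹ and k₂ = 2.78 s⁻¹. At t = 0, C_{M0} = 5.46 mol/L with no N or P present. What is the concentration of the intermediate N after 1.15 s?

0.695 mol/L

For first-order series with pure M initially, C_N(t) = k₁C_{M0}/(k₂−k₁)·(e^(−k₁t) − e^(−k₂t)).
e^(−k₁t) = e^(−0.605×1.15) = e^(−0.6957) = 0.4987; e^(−k₂t) = e^(−3.197) = 0.04088.
C_N = 0.605×5.46/(2.78−0.605) × (0.4987−0.04088) = 1.519×0.4578 = 0.6953 mol/L.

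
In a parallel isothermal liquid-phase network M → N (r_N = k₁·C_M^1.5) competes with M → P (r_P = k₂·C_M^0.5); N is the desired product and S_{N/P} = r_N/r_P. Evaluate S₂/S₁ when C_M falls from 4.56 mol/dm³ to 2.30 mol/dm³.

0.504

S_{N/P} = (k₁/k₂)·C_M, so S₂/S₁ = (C_{M,2}/C_{M,1}).
= 2.30/4.56 = 0.504.
Selectivity toward N falls as C_M falls — high-concentration operation is favoured.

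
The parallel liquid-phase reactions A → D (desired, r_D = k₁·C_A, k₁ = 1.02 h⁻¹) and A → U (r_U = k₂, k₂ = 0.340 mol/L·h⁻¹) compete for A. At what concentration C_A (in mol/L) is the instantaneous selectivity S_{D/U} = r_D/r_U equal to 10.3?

S_{D/U} = (k₁/k₂)·C_A ⇒ C_A = S·k₂/k₁.
= 10.3×0.340/1.02 = 3.43 mol/L.

3.43 mol/L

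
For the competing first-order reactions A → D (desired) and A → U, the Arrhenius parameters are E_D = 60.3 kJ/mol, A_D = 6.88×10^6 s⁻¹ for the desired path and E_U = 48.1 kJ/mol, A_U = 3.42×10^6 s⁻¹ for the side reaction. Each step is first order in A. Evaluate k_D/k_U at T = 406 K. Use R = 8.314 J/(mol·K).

0.0542

With equal orders, S_{D/U} = k_D/k_U = (A_D/A_U)·exp[(E_U−E_D)/(RT)].
(E_U−E_D)/(RT) = (48.1−60.3)×10³/(8.314×406) = -12200/3375 = -3.614.
k_D/k_U = (6.88×10^6/3.42×10^6)·exp(-3.614) = 2.012 × 0.02694 = 0.0542.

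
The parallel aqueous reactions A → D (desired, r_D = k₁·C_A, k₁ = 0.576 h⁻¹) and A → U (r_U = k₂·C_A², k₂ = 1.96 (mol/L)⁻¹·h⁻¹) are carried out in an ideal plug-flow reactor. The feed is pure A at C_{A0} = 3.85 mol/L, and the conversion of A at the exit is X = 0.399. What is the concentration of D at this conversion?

0.136 mol/L

C_A = C_{A0}(1−X) = 2.314 mol/L.
Along a PFR/batch, dC_D/dC_A = −r_D/(r_D+r_U) = −k₁/(k₁+k₂·C_A).
Integrating from C_{A0} to C_A: C_D = (0.576/1.96)·ln[(0.576+1.96·3.85)/(0.576+1.96·2.31)] = 0.2939·ln(8.122/5.111) = 0.1361 mol/L.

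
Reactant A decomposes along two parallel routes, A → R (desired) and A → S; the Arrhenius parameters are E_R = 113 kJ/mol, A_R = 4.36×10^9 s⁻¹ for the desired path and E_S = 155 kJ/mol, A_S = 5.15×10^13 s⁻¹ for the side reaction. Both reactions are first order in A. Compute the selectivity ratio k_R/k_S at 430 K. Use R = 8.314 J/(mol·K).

With equal orders, S_{R/S} = k_R/k_S = (A_R/A_S)·exp[(E_S−E_R)/(RT)].
(E_S−E_R)/(RT) = (155−113)×10³/(8.314×430) = 42000/3575 = 11.75.
k_R/k_S = (4.36×10^9/5.15×10^13)·exp(11.75) = 8.466×10^-5 × 1.265×10^5 = 10.7.

10.7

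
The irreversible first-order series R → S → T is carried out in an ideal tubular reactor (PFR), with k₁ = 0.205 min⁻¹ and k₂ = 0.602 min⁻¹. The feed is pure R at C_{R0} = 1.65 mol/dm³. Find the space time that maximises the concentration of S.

For first-order series the maximum of C_S occurs at τ_opt = ln(k₂/k₁)/(k₂−k₁).
= ln(0.602/0.205)/(0.602−0.205) = ln(2.937)/0.3970 = 1.077/0.3970 = 2.71 min.

2.71 min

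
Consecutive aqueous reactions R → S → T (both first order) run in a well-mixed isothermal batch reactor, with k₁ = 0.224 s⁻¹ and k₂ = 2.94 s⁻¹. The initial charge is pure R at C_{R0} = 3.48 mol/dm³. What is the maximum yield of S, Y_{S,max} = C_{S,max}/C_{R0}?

0.0616

For a first-order series the maximum intermediate yield is C_{S,max}/C_{R0} = (k₁/k₂)^[k₂/(k₂−k₁)].
= (0.224/2.94)^(2.94/(2.94−0.224)) = (0.07619)^(1.082) = 0.06161.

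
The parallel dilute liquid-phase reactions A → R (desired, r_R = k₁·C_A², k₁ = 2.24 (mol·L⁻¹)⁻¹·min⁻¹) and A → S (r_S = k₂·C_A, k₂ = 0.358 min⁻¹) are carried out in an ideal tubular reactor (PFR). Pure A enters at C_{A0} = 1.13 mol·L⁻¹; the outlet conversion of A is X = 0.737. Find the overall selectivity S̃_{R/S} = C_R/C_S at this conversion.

4.02

C_A = C_{A0}(1−X) = 0.2972 mol·L⁻¹.
Along a PFR/batch, dC_S/dC_A = −r_S/(r_R+r_S) = −k₂/(k₂+k₁·C_A).
Integrating from C_{A0} to C_A: C_S = (0.358/2.24)·ln[(0.358+2.24·1.13)/(0.358+2.24·0.297)] = 0.1598·ln(2.889/1.024) = 0.1658 mol·L⁻¹.
Then C_R = (C_{A0}−C_A) − C_S = 0.8328 − 0.1658 = 0.6670 mol·L⁻¹.
S̃_{R/S} = C_R/C_S = 0.6670/0.1658 = 4.02.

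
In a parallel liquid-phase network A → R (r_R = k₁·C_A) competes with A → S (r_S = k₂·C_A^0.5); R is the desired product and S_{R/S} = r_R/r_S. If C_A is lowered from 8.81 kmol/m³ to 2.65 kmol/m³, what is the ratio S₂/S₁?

S_{R/S} = (k₁/k₂)·C_A^0.5, so S₂/S₁ = (C_{A,2}/C_{A,1})^0.5.
= (2.65/8.81)^0.5 = (0.3008)^0.5 = 0.548.

0.548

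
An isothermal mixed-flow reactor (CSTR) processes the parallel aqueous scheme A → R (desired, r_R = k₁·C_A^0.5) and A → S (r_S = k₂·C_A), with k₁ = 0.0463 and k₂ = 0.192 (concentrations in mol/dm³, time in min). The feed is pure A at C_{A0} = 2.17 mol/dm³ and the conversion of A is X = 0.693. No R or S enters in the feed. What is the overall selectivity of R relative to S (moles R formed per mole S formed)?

Exit C_A = C_{A0}(1−X) = 2.17×0.307 = 0.6662 mol/dm³.
In a CSTR the entire volume is at exit conditions, so r_R = 0.0463×0.6662^0.5 = 0.03779 and r_S = 0.192×0.6662 = 0.1279.
Overall selectivity = C_R/C_S = r_Rτ/(r_Sτ) = r_R/r_S = 0.295.

0.295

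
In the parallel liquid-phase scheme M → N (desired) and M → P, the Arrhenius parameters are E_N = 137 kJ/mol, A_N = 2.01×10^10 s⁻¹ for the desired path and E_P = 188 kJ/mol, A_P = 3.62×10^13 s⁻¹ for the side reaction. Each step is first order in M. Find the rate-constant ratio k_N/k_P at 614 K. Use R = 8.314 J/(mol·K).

With equal orders, S_{N/P} = k_N/k_P = (A_N/A_P)·exp[(E_P−E_N)/(RT)].
(E_P−E_N)/(RT) = (188−137)×10³/(8.314×614) = 51000/5105 = 9.991.
k_N/k_P = (2.01×10^10/3.62×10^13)·exp(9.991) = 5.552×10^-4 × 21820 = 12.1.
Since E_N < E_P, lowering the temperature improves selectivity toward N.

12.1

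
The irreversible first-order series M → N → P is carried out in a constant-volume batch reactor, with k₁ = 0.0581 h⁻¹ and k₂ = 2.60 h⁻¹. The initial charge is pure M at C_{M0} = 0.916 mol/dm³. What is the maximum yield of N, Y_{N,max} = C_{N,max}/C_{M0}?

0.0205

Evaluating C_N at t_opt = ln(k₂/k₁)/(k₂−k₁) gives C_{N,max}/C_{M0} = (k₁/k₂)^[k₂/(k₂−k₁)].
= (0.0581/2.60)^(2.60/(2.60−0.0581)) = (0.02235)^(1.023) = 0.02049.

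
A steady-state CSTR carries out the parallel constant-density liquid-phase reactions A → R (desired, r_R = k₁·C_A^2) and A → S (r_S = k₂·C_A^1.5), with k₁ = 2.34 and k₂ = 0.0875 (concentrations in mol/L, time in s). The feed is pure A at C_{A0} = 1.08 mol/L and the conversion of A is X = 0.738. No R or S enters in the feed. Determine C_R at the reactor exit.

Exit C_A = C_{A0}(1−X) = 1.08×0.262 = 0.2830 mol/L.
In a CSTR the entire volume is at exit conditions, so r_R = 2.34×0.2830^2 = 0.1874 and r_S = 0.0875×0.2830^1.5 = 0.01317.
Fraction of consumed A going to R: r_R/(r_R+r_S) = 0.9343.
C_R = 0.9343·C_{A0}·X = 0.9343×1.08×0.738 = 0.745 mol/L.

0.745 mol/L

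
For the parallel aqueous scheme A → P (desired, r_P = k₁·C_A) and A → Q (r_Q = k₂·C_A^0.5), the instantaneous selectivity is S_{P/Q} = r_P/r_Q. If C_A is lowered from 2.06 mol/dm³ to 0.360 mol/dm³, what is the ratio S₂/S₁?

S_{P/Q} = (k₁/k₂)·C_A^0.5, so S₂/S₁ = (C_{A,2}/C_{A,1})^0.5.
= (0.360/2.06)^0.5 = (0.1748)^0.5 = 0.418.

0.418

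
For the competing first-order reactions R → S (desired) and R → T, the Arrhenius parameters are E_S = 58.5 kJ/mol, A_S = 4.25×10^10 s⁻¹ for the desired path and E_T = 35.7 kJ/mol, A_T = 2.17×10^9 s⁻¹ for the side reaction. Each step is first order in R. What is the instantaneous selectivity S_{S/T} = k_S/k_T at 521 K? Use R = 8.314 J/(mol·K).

With equal orders, S_{S/T} = k_S/k_T = (A_S/A_T)·exp[(E_T−E_S)/(RT)].
(E_T−E_S)/(RT) = (35.7−58.5)×10³/(8.314×521) = -22800/4332 = -5.264.
k_S/k_T = (4.25×10^10/2.17×10^9)·exp(-5.264) = 19.59 × 0.005176 = 0.101.
Since E_S > E_T, raising the temperature improves selectivity toward S.

0.101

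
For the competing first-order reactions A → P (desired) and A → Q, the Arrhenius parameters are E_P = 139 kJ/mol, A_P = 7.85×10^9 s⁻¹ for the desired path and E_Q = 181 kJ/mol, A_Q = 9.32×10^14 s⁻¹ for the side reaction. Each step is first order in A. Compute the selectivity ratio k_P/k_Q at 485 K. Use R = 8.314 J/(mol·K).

0.281

With equal orders, S_{P/Q} = k_P/k_Q = (A_P/A_Q)·exp[(E_Q−E_P)/(RT)].
(E_Q−E_P)/(RT) = (181−139)×10³/(8.314×485) = 42000/4032 = 10.42.
k_P/k_Q = (7.85×10^9/9.32×10^14)·exp(10.42) = 8.423×10^-6 × 33387 = 0.281.
Since E_P < E_Q, lowering the temperature improves selectivity toward P.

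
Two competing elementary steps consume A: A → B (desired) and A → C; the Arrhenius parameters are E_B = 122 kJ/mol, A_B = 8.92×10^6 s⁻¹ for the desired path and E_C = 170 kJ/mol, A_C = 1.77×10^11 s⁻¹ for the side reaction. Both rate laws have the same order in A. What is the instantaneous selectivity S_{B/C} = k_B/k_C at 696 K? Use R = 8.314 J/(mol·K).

0.202

Since both paths have the same order in A, the concentration cancels and S_{B/C} = k_B/k_C = (A_B/A_C)·exp[(E_C−E_B)/(RT)].
(E_C−E_B)/(RT) = (170−122)×10³/(8.314×696) = 48000/5787 = 8.295.
k_B/k_C = (8.92×10^6/1.77×10^11)·exp(8.295) = 5.040×10^-5 × 4004 = 0.202.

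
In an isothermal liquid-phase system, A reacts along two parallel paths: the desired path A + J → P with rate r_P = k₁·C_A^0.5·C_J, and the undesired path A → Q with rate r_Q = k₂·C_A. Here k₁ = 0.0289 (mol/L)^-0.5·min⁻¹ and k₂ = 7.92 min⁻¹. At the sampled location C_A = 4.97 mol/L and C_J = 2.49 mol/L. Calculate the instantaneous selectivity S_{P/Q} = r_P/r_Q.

0.00408

S_{P/Q} = r_P/r_Q = (k₁·C_A^0.5·C_J)/(k₂·C_A) = (k₁/k₂)·C_A^-0.5·C_J.
= (0.0289×4.970^0.5×2.490) / (7.92×4.970) = 0.1604/39.36 = 0.00408.
The undesired path is higher order in A, so low C_A (CSTR or dilute feed) favours P.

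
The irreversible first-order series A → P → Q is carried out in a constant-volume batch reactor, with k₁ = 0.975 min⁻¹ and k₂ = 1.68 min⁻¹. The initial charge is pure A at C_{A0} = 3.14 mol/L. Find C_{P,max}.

0.859 mol/L

For a first-order series the maximum intermediate yield is C_{P,max}/C_{A0} = (k₁/k₂)^[k₂/(k₂−k₁)].
= (0.975/1.68)^(1.68/(1.68−0.975)) = (0.5804)^(2.383) = 0.2735.
C_{P,max} = 0.2735×3.14 = 0.859 mol/L.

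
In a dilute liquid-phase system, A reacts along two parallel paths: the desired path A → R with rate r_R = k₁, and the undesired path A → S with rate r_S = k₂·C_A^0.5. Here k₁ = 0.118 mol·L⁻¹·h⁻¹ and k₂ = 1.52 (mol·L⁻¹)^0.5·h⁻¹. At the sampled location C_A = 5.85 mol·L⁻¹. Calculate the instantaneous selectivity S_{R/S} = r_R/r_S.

S_{R/S} = r_R/r_S = (k₁)/(k₂·C_A^0.5) = (k₁/k₂)·C_A^-0.5.
= (0.118) / (1.52×5.850^0.5) = 0.1180/3.676 = 0.0321.

0.0321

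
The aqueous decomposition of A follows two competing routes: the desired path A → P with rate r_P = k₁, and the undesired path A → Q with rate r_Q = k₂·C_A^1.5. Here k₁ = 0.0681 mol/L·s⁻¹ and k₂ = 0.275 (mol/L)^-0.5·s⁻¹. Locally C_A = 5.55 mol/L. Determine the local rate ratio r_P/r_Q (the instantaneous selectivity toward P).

0.0189

S_{P/Q} = r_P/r_Q = (k₁)/(k₂·C_A^1.5) = (k₁/k₂)·C_A^-1.5.
= (0.0681) / (0.275×5.550^1.5) = 0.06810/3.596 = 0.0189.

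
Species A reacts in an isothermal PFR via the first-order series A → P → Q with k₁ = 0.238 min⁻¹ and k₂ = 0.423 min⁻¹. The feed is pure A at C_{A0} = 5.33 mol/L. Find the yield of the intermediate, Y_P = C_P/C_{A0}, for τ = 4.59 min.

Solving the coupled first-order balances gives C_P(τ) = [k₁/(k₂−k₁)]·C_{A0}·(e^(−k₁τ) − e^(−k₂τ)).
e^(−k₁τ) = e^(−0.238×4.59) = e^(−1.092) = 0.3354; e^(−k₂τ) = e^(−1.942) = 0.1435.
C_P = 0.238×5.33/(0.423−0.238) × (0.3354−0.1435) = 6.857×0.1919 = 1.316 mol/L.
Y_P = C_P/C_{A0} = 1.316/5.33 = 0.247.

0.247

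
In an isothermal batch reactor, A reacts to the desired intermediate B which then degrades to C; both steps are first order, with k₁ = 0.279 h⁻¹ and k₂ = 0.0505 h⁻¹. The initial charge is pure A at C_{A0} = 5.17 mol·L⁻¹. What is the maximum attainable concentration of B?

3.54 mol·L⁻¹

Evaluating C_B at t_opt = ln(k₂/k₁)/(k₂−k₁) gives C_{B,max}/C_{A0} = (k₁/k₂)^[k₂/(k₂−k₁)].
= (0.279/0.0505)^(0.0505/(0.0505−0.279)) = (5.525)^(-0.2210) = 0.6854.
C_{B,max} = 0.6854×5.17 = 3.54 mol·L⁻¹.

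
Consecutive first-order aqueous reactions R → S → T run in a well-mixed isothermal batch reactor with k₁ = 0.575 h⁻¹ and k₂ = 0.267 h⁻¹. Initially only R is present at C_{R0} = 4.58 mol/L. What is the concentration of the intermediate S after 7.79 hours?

0.971 mol/L

Solving the coupled first-order balances gives C_S(t) = [k₁/(k₂−k₁)]·C_{R0}·(e^(−k₁t) − e^(−k₂t)).
e^(−k₁t) = e^(−0.575×7.79) = e^(−4.479) = 0.01134; e^(−k₂t) = e^(−2.080) = 0.1249.
C_S = 0.575×4.58/(0.267−0.575) × (0.01134−0.1249) = (-8.550)×(-0.1136) = 0.9713 mol/L.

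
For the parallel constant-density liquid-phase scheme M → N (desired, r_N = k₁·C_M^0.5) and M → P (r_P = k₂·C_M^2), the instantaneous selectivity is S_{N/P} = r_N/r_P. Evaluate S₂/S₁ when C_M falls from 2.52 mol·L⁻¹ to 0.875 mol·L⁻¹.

S_{N/P} = (k₁/k₂)·C_M^-1.5, so S₂/S₁ = (C_{M,2}/C_{M,1})^-1.5.
= (0.875/2.52)^(-1.5) = (0.3472)^(-1.5) = 4.89.

4.89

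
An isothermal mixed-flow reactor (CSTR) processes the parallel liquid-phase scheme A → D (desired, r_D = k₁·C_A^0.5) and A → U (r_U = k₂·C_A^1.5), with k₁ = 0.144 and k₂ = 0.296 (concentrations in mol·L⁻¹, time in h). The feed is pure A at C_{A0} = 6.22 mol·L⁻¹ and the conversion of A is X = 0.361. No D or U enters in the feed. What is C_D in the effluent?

0.245 mol·L⁻¹

Exit C_A = C_{A0}(1−X) = 6.22×0.639 = 3.975 mol·L⁻¹.
In a CSTR the entire volume is at exit conditions, so r_D = 0.144×3.975^0.5 = 0.2871 and r_U = 0.296×3.975^1.5 = 2.345.
Fraction of consumed A going to D: r_D/(r_D+r_U) = 0.1091.
C_D = 0.1091·C_{A0}·X = 0.1091×6.22×0.361 = 0.245 mol·L⁻¹.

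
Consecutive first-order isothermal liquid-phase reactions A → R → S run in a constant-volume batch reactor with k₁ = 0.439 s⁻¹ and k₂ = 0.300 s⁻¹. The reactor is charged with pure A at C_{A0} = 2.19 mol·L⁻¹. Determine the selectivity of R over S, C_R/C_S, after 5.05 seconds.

0.647

Solving the coupled first-order balances gives C_R(t) = [k₁/(k₂−k₁)]·C_{A0}·(e^(−k₁t) − e^(−k₂t)).
e^(−k₁t) = e^(−0.439×5.05) = e^(−2.217) = 0.1089; e^(−k₂t) = e^(−1.515) = 0.2198.
C_R = 0.439×2.19/(0.300−0.439) × (0.1089−0.2198) = (-6.917)×(-0.1109) = 0.7668 mol·L⁻¹.
C_A = C_{A0}e^(−k₁t) = 0.2386 mol·L⁻¹, so C_S = C_{A0}−C_A−C_R = 1.185 mol·L⁻¹; C_R/C_S = 0.647.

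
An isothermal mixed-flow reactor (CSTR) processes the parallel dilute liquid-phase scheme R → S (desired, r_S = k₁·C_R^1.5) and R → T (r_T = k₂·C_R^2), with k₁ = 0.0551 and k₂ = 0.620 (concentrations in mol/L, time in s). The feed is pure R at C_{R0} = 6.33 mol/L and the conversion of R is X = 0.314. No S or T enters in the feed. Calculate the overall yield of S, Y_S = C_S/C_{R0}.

Exit C_R = C_{R0}(1−X) = 6.33×0.686 = 4.342 mol/L.
A CSTR operates uniformly at the exit composition, giving r_S = 0.4986 and r_T = 11.69 (each k·C_R^n at C_R = 4.342).
Fraction of consumed R going to S: r_S/(r_S+r_T) = 0.04090.
C_S = 0.04090·C_{R0}·X = 0.04090×6.33×0.314 = 0.0813 mol/L; Y_S = C_S/C_{R0} = 0.0128.

0.0128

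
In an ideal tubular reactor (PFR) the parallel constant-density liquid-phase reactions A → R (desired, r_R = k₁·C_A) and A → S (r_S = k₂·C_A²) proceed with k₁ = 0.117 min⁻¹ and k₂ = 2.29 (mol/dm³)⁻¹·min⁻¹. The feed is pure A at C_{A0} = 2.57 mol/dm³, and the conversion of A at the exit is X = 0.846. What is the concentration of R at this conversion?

0.0904 mol/dm³

C_A = C_{A0}(1−X) = 0.3958 mol/dm³.
Along a PFR/batch, dC_R/dC_A = −r_R/(r_R+r_S) = −k₁/(k₁+k₂·C_A).
Integrating from C_{A0} to C_A: C_R = (0.117/2.29)·ln[(0.117+2.29·2.57)/(0.117+2.29·0.396)] = 0.05109·ln(6.002/1.023) = 0.09039 mol/dm³.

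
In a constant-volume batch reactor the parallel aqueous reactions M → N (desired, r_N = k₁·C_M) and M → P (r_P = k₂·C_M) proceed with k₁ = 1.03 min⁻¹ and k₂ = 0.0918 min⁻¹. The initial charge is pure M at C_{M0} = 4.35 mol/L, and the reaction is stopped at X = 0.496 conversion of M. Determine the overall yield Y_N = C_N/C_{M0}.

0.455

C_M = C_{M0}(1−X) = 2.192 mol/L.
Both paths are first order in M, so the instantaneous fraction to N is constant: dC_N/d(−C_M) = k₁/(k₁+k₂) = 0.9182.
C_N = 0.9182·(C_{M0}−C_M) = 0.9182×2.158 = 1.98 mol/L.
Y_N = C_N/C_{M0} = 1.981/4.35 = 0.455.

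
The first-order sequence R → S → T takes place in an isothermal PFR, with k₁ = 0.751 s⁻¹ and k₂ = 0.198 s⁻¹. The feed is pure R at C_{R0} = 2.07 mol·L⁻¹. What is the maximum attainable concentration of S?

1.28 mol·L⁻¹

For a first-order series the maximum intermediate yield is C_{S,max}/C_{R0} = (k₁/k₂)^[k₂/(k₂−k₁)].
= (0.751/0.198)^(0.198/(0.198−0.751)) = (3.793)^(-0.3580) = 0.6204.
C_{S,max} = 0.6204×2.07 = 1.28 mol·L⁻¹.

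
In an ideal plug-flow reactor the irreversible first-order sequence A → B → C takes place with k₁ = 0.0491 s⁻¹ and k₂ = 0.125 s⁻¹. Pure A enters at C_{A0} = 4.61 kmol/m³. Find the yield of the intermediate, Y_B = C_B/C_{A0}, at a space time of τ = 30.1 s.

The intermediate concentration in a first-order A→B→C sequence is C_B = k₁C_{A0}(e^(−k₁τ) − e^(−k₂τ))/(k₂−k₁).
e^(−k₁τ) = e^(−0.0491×30.1) = e^(−1.478) = 0.2281; e^(−k₂τ) = e^(−3.763) = 0.02323.
C_B = 0.0491×4.61/(0.125−0.0491) × (0.2281−0.02323) = 2.982×0.2049 = 0.6110 kmol/m³.
Y_B = C_B/C_{A0} = 0.6110/4.61 = 0.133.

0.133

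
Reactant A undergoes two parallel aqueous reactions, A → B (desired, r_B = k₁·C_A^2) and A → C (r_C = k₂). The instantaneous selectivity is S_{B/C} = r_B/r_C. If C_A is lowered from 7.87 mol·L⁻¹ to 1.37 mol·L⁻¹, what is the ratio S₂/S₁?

S_{B/C} = (k₁/k₂)·C_A^2, so S₂/S₁ = (C_{A,2}/C_{A,1})^2.
= (1.37/7.87)^2 = (0.1741)^2 = 0.0303.
Selectivity toward B falls as C_A falls — high-concentration operation is favoured.

0.0303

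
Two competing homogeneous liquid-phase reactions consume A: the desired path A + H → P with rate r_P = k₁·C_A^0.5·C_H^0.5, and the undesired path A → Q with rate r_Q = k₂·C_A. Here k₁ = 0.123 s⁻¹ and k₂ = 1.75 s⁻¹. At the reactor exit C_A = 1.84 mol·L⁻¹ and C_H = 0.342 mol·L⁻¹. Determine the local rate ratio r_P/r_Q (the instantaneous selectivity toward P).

0.0303

S_{P/Q} = r_P/r_Q = (k₁·C_A^0.5·C_H^0.5)/(k₂·C_A) = (k₁/k₂)·C_A^-0.5·C_H^0.5.
= (0.123×1.840^0.5×0.3420^0.5) / (1.75×1.840) = 0.09757/3.220 = 0.0303.
The undesired path is higher order in A, so low C_A (CSTR or dilute feed) favours P.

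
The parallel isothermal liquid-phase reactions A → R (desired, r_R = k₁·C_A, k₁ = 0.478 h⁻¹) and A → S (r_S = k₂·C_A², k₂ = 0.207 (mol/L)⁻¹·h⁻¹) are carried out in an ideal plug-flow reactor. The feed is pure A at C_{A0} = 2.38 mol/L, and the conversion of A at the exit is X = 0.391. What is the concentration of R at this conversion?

0.511 mol/L

C_A = C_{A0}(1−X) = 1.449 mol/L.
Along a PFR/batch, dC_R/dC_A = −r_R/(r_R+r_S) = −k₁/(k₁+k₂·C_A).
Integrating from C_{A0} to C_A: C_R = (0.478/0.207)·ln[(0.478+0.207·2.38)/(0.478+0.207·1.45)] = 2.309·ln(0.9707/0.7780) = 0.5108 mol/L.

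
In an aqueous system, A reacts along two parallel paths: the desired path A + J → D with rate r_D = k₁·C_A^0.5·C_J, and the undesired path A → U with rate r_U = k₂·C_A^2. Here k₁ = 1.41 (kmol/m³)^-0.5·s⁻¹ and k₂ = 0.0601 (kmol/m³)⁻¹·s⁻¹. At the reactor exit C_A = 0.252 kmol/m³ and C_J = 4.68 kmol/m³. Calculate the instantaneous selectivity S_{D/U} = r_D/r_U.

868

S_{D/U} = r_D/r_U = (k₁·C_A^0.5·C_J)/(k₂·C_A^2) = (k₁/k₂)·C_A^-1.5·C_J.
= (1.41×0.2520^0.5×4.680) / (0.0601×0.2520^2) = 3.313/0.003817 = 868.
The undesired path is higher order in A, so low C_A (CSTR or dilute feed) favours D.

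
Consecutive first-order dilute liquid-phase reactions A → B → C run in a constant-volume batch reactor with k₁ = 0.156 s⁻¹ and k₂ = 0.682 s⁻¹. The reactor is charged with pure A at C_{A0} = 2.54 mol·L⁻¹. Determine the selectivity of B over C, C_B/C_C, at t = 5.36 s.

Solving the coupled first-order balances gives C_B(t) = [k₁/(k₂−k₁)]·C_{A0}·(e^(−k₁t) − e^(−k₂t)).
e^(−k₁t) = e^(−0.156×5.36) = e^(−0.8362) = 0.4334; e^(−k₂t) = e^(−3.656) = 0.02585.
C_B = 0.156×2.54/(0.682−0.156) × (0.4334−0.02585) = 0.7533×0.4075 = 0.3070 mol·L⁻¹.
C_A = C_{A0}e^(−k₁t) = 1.101 mol·L⁻¹, so C_C = C_{A0}−C_A−C_B = 1.132 mol·L⁻¹; C_B/C_C = 0.271.

0.271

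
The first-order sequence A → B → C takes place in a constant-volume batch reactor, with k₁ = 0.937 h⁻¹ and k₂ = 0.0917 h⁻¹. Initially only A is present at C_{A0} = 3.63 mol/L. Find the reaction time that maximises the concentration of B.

The intermediate peaks when r₁ = r₂, i.e. k₁e^(−k₁t) = k₂e^(−k₂t), giving t_opt = ln(k₂/k₁)/(k₂−k₁).
= ln(0.0917/0.937)/(0.0917−0.937) = ln(0.09787)/-0.8453 = -2.324/-0.8453 = 2.75 h.

2.75 h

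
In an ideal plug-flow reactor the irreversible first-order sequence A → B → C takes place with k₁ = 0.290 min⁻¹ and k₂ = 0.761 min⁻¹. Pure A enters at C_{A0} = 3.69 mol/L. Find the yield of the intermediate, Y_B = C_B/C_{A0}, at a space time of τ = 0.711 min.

For first-order series with pure A initially, C_B(τ) = k₁C_{A0}/(k₂−k₁)·(e^(−k₁τ) − e^(−k₂τ)).
e^(−k₁τ) = e^(−0.290×0.711) = e^(−0.2062) = 0.8137; e^(−k₂τ) = e^(−0.5411) = 0.5821.
C_B = 0.290×3.69/(0.761−0.290) × (0.8137−0.5821) = 2.272×0.2316 = 0.5261 mol/L.
Y_B = C_B/C_{A0} = 0.5261/3.69 = 0.143.

0.143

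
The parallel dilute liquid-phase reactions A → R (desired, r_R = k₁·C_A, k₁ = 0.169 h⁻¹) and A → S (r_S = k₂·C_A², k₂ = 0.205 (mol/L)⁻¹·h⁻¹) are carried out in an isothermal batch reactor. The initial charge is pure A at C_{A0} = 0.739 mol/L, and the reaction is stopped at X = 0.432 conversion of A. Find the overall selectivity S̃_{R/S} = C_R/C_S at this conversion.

1.44

C_A = C_{A0}(1−X) = 0.4198 mol/L.
Along a PFR/batch, dC_R/dC_A = −r_R/(r_R+r_S) = −k₁/(k₁+k₂·C_A).
Integrating from C_{A0} to C_A: C_R = (0.169/0.205)·ln[(0.169+0.205·0.739)/(0.169+0.205·0.420)] = 0.8244·ln(0.3205/0.2550) = 0.1883 mol/L.
C_S = (C_{A0}−C_A)−C_R = 0.1309 mol/L; S̃_{R/S} = 0.1883/0.1309 = 1.44.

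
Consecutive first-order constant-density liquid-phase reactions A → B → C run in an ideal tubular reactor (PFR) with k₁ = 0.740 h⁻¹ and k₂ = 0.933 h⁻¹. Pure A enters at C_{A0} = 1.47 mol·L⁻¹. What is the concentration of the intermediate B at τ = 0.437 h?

0.330 mol·L⁻¹

The intermediate concentration in a first-order A→B→C sequence is C_B = k₁C_{A0}(e^(−k₁τ) − e^(−k₂τ))/(k₂−k₁).
e^(−k₁τ) = e^(−0.740×0.437) = e^(−0.3234) = 0.7237; e^(−k₂τ) = e^(−0.4077) = 0.6652.
C_B = 0.740×1.47/(0.933−0.740) × (0.7237−0.6652) = 5.636×0.05853 = 0.3299 mol·L⁻¹.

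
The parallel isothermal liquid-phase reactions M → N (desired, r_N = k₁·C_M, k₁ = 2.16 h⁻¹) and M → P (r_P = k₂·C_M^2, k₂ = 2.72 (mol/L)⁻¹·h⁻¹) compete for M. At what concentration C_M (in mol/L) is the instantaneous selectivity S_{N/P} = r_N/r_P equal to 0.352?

2.26 mol/L

S_{N/P} = (k₁/k₂)·C_M⁻¹ ⇒ C_M = (S·k₂/k₁)^(-1).
= (0.352×2.72/2.16)^(-1) = (0.4433)^(-1) = 2.26 mol/L.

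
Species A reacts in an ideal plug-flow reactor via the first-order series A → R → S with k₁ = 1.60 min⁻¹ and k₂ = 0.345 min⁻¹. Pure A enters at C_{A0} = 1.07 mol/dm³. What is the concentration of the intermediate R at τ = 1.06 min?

0.696 mol/dm³

Solving the coupled first-order balances gives C_R(τ) = [k₁/(k₂−k₁)]·C_{A0}·(e^(−k₁τ) − e^(−k₂τ)).
e^(−k₁τ) = e^(−1.60×1.06) = e^(−1.696) = 0.1834; e^(−k₂τ) = e^(−0.3657) = 0.6937.
C_R = 1.60×1.07/(0.345−1.60) × (0.1834−0.6937) = (-1.364)×(-0.5103) = 0.6961 mol/dm³.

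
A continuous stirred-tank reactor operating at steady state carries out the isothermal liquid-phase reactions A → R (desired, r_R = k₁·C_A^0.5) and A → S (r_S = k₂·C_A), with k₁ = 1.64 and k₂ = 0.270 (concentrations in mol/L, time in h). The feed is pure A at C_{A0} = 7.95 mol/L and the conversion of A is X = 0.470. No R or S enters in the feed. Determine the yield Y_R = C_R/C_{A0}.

Exit C_A = C_{A0}(1−X) = 7.95×0.530 = 4.214 mol/L.
Rates in a CSTR are evaluated at the outlet concentration: r_R = 1.64×4.214^0.5 = 3.366, r_S = 0.270×4.214 = 1.138.
Fraction of consumed A going to R: r_R/(r_R+r_S) = 0.7474.
C_R = 0.7474·C_{A0}·X = 0.7474×7.95×0.470 = 2.79 mol/L; Y_R = C_R/C_{A0} = 0.351.

0.351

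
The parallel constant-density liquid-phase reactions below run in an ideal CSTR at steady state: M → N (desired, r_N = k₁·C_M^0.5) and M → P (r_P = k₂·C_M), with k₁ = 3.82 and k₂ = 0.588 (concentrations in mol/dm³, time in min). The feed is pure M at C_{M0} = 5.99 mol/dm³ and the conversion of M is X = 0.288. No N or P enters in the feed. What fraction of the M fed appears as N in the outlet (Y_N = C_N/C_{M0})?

Exit C_M = C_{M0}(1−X) = 5.99×0.712 = 4.265 mol/dm³.
In a CSTR the entire volume is at exit conditions, so r_N = 3.82×4.265^0.5 = 7.889 and r_P = 0.588×4.265 = 2.508.
Fraction of consumed M going to N: r_N/(r_N+r_P) = 0.7588.
C_N = 0.7588·C_{M0}·X = 0.7588×5.99×0.288 = 1.31 mol/dm³; Y_N = C_N/C_{M0} = 0.219.

0.219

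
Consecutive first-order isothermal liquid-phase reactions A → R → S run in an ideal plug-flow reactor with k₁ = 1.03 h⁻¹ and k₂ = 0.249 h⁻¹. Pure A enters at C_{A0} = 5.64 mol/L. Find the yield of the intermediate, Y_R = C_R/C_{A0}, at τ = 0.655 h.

0.449

For first-order series with pure A initially, C_R(τ) = k₁C_{A0}/(k₂−k₁)·(e^(−k₁τ) − e^(−k₂τ)).
e^(−k₁τ) = e^(−1.03×0.655) = e^(−0.6747) = 0.5093; e^(−k₂τ) = e^(−0.1631) = 0.8495.
C_R = 1.03×5.64/(0.249−1.03) × (0.5093−0.8495) = (-7.438)×(-0.3402) = 2.530 mol/L.
Y_R = C_R/C_{A0} = 2.530/5.64 = 0.449.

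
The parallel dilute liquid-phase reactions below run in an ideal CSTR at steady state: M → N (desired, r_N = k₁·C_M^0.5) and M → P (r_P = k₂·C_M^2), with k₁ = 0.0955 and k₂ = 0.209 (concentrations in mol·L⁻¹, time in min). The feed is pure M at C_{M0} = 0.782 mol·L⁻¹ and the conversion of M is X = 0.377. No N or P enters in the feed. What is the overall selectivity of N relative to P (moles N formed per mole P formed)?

Exit C_M = C_{M0}(1−X) = 0.782×0.623 = 0.4872 mol·L⁻¹.
Rates in a CSTR are evaluated at the outlet concentration: r_N = 0.0955×0.4872^0.5 = 0.06666, r_P = 0.209×0.4872^2 = 0.04961.
Overall selectivity = C_N/C_P = r_Nτ/(r_Pτ) = r_N/r_P = 1.34.

1.34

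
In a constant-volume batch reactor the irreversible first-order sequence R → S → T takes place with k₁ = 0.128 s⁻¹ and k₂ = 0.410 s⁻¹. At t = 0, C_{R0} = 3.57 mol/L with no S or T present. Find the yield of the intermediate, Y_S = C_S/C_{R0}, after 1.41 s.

0.124

Solving the coupled first-order balances gives C_S(t) = [k₁/(k₂−k₁)]·C_{R0}·(e^(−k₁t) − e^(−k₂t)).
e^(−k₁t) = e^(−0.128×1.41) = e^(−0.1805) = 0.8349; e^(−k₂t) = e^(−0.5781) = 0.5610.
C_S = 0.128×3.57/(0.410−0.128) × (0.8349−0.5610) = 1.620×0.2739 = 0.4438 mol/L.
Y_S = C_S/C_{R0} = 0.4438/3.57 = 0.124.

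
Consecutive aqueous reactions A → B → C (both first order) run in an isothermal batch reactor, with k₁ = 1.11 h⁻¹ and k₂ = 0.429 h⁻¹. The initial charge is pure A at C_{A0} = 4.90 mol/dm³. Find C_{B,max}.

For a first-order series the maximum intermediate yield is C_{B,max}/C_{A0} = (k₁/k₂)^[k₂/(k₂−k₁)].
= (1.11/0.429)^(0.429/(0.429−1.11)) = (2.587)^(-0.6300) = 0.5494.
C_{B,max} = 0.5494×4.90 = 2.69 mol/dm³.

2.69 mol/dm³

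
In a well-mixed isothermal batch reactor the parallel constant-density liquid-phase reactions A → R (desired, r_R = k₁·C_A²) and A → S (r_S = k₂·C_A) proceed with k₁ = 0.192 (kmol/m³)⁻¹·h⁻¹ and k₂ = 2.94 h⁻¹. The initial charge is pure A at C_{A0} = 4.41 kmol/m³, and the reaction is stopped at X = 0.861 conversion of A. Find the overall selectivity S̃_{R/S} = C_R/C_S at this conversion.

0.160

C_A = C_{A0}(1−X) = 0.6130 kmol/m³.
Along a PFR/batch, dC_S/dC_A = −r_S/(r_R+r_S) = −k₂/(k₂+k₁·C_A).
Integrating from C_{A0} to C_A: C_S = (2.94/0.192)·ln[(2.94+0.192·4.41)/(2.94+0.192·0.613)] = 15.31·ln(3.787/3.058) = 3.274 kmol/m³.
Then C_R = (C_{A0}−C_A) − C_S = 3.797 − 3.274 = 0.5226 kmol/m³.
S̃_{R/S} = C_R/C_S = 0.5226/3.274 = 0.160.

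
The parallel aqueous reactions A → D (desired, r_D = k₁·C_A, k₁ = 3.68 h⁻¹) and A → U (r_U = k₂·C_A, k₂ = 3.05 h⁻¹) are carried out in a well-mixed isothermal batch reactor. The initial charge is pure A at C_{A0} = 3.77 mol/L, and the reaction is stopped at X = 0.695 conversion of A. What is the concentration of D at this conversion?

C_A = C_{A0}(1−X) = 1.150 mol/L.
Both paths are first order in A, so the instantaneous fraction to D is constant: dC_D/d(−C_A) = k₁/(k₁+k₂) = 0.5468.
C_D = 0.5468·(C_{A0}−C_A) = 0.5468×2.620 = 1.43 mol/L.

1.43 mol/L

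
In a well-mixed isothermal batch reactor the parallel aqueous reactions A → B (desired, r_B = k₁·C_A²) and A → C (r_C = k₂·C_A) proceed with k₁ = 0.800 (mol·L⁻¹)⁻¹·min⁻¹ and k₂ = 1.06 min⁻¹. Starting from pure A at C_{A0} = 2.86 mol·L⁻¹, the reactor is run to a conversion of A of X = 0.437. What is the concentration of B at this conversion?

C_A = C_{A0}(1−X) = 1.610 mol·L⁻¹.
Along a PFR/batch, dC_C/dC_A = −r_C/(r_B+r_C) = −k₂/(k₂+k₁·C_A).
Integrating from C_{A0} to C_A: C_C = (1.06/0.800)·ln[(1.06+0.800·2.86)/(1.06+0.800·1.61)] = 1.325·ln(3.348/2.348) = 0.4700 mol·L⁻¹.
Then C_B = (C_{A0}−C_A) − C_C = 1.250 − 0.4700 = 0.7798 mol·L⁻¹.

0.780 mol·L⁻¹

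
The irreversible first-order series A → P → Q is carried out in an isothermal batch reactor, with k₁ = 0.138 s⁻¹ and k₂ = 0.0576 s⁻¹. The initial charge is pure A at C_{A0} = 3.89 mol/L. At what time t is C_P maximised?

Setting dC_P/dt = 0 gives t_opt = ln(k₂/k₁)/(k₂−k₁).
= ln(0.0576/0.138)/(0.0576−0.138) = ln(0.4174)/-0.08040 = -0.8737/-0.08040 = 10.9 s.

10.9 s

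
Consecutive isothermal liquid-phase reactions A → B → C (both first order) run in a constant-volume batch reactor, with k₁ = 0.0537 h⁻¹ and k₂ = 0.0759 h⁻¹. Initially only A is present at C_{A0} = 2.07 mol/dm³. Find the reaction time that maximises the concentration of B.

For first-order series the maximum of C_B occurs at t_opt = ln(k₂/k₁)/(k₂−k₁).
= ln(0.0759/0.0537)/(0.0759−0.0537) = ln(1.413)/0.02220 = 0.3460/0.02220 = 15.6 h.

15.6 h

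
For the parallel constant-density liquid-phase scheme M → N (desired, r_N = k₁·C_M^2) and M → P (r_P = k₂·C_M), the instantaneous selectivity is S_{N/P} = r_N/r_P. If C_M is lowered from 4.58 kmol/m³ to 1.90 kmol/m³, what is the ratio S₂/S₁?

S_{N/P} = (k₁/k₂)·C_M, so S₂/S₁ = (C_{M,2}/C_{M,1}).
= 1.90/4.58 = 0.415.

0.415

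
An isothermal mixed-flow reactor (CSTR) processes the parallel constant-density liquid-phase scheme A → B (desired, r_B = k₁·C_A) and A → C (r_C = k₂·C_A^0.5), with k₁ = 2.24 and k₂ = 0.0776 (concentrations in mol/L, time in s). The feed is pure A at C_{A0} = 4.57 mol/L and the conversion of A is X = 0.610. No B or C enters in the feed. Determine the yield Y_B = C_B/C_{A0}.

Exit C_A = C_{A0}(1−X) = 4.57×0.390 = 1.782 mol/L.
Rates in a CSTR are evaluated at the outlet concentration: r_B = 2.24×1.782 = 3.992, r_C = 0.0776×1.782^0.5 = 0.1036.
Fraction of consumed A going to B: r_B/(r_B+r_C) = 0.9747.
C_B = 0.9747·C_{A0}·X = 0.9747×4.57×0.610 = 2.72 mol/L; Y_B = C_B/C_{A0} = 0.595.

0.595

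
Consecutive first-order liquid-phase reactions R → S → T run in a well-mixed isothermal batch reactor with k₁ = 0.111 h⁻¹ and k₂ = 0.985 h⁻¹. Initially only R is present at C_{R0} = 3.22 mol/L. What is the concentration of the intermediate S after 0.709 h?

The intermediate concentration in a first-order A→B→C sequence is C_S = k₁C_{R0}(e^(−k₁t) − e^(−k₂t))/(k₂−k₁).
e^(−k₁t) = e^(−0.111×0.709) = e^(−0.07870) = 0.9243; e^(−k₂t) = e^(−0.6984) = 0.4974.
C_S = 0.111×3.22/(0.985−0.111) × (0.9243−0.4974) = 0.4089×0.4269 = 0.1746 mol/L.

0.175 mol/L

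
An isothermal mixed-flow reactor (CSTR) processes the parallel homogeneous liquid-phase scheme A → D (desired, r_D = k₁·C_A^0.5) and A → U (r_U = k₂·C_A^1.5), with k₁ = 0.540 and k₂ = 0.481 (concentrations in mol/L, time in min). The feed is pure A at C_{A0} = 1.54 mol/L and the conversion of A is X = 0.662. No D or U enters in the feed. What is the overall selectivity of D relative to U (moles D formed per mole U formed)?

2.16

Exit C_A = C_{A0}(1−X) = 1.54×0.338 = 0.5205 mol/L.
A CSTR operates uniformly at the exit composition, giving r_D = 0.3896 and r_U = 0.1806 (each k·C_A^n at C_A = 0.5205).
Overall selectivity = C_D/C_U = r_Dτ/(r_Uτ) = r_D/r_U = 2.16.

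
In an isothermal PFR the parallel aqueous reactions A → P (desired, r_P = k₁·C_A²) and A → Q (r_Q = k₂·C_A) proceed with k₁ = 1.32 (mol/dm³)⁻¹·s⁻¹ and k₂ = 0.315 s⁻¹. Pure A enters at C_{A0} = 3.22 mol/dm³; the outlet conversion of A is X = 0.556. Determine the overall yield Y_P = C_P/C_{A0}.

0.502

C_A = C_{A0}(1−X) = 1.430 mol/dm³.
Along a PFR/batch, dC_Q/dC_A = −r_Q/(r_P+r_Q) = −k₂/(k₂+k₁·C_A).
Integrating from C_{A0} to C_A: C_Q = (0.315/1.32)·ln[(0.315+1.32·3.22)/(0.315+1.32·1.43)] = 0.2386·ln(4.565/2.202) = 0.1740 mol/dm³.
Then C_P = (C_{A0}−C_A) − C_Q = 1.790 − 0.1740 = 1.616 mol/dm³.
Y_P = C_P/C_{A0} = 1.616/3.22 = 0.502.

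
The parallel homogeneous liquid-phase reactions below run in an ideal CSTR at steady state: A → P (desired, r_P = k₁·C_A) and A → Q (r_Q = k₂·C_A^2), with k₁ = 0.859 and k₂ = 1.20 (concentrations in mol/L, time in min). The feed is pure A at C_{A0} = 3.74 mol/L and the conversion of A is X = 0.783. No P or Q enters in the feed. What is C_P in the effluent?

1.37 mol/L

Exit C_A = C_{A0}(1−X) = 3.74×0.217 = 0.8116 mol/L.
In a CSTR the entire volume is at exit conditions, so r_P = 0.859×0.8116 = 0.6971 and r_Q = 1.20×0.8116^2 = 0.7904.
Fraction of consumed A going to P: r_P/(r_P+r_Q) = 0.4687.
C_P = 0.4687·C_{A0}·X = 0.4687×3.74×0.783 = 1.37 mol/L.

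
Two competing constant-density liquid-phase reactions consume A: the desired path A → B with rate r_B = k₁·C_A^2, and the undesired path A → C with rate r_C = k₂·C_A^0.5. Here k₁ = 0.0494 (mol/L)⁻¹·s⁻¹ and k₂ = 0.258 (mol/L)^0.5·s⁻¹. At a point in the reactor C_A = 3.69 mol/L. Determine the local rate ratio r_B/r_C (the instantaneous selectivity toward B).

1.36

S_{B/C} = r_B/r_C = (k₁·C_A^2)/(k₂·C_A^0.5) = (k₁/k₂)·C_A^1.5.
= (0.0494×3.690^2) / (0.258×3.690^0.5) = 0.6726/0.4956 = 1.36.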